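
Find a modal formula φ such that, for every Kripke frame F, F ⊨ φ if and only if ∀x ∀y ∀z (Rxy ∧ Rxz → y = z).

A defining formula is ◇ψ → □ψ (the CD axiom).
Suppose ◇ψ→□ψ is valid. Take Rxy, Rxz and set V(ψ)={y}. Then ◇ψ at x, so □ψ at x, so ψ at z, i.e. z=y.

◇ψ → □ψ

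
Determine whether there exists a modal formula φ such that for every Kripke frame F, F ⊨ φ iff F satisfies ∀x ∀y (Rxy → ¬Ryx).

Not modally definable

Modal frame validity is preserved under surjective bounded morphisms.
The 4-cycle (worlds 0,1,2,3 with 0→1→2→3→0) is asymmetric. Mapping every world to a single reflexive point • is a surjective bounded morphism, and the reflexive point is not asymmetric (R•• but asymmetry requires ¬R••).
Hence asymmetry is not modally definable.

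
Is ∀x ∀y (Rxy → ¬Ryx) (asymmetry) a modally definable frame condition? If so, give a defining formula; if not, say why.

No

Modal frame validity is preserved under surjective bounded morphisms.
The 3-cycle (worlds a,b,c with a→b→c→a) is asymmetric. Mapping every world to a single reflexive point • is a surjective bounded morphism, and the reflexive point is not asymmetric (R•• but asymmetry requires ¬R••).
So no modal formula (or set of formulas) defines exactly the asymmetric frames.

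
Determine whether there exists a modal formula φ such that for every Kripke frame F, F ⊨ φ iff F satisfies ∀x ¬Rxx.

Modal frame validity is preserved under surjective bounded morphisms.
The 5-cycle (worlds s,t,u,v,w with s→t→u→v→w→s) is irreflexive, and the map sending every world to a single reflexive point • is a surjective bounded morphism (forth: every edge maps to (•,•); back: every world has a successor). So any modal formula valid on the 5-cycle is also valid on the reflexive point, which is not irreflexive.
Hence irreflexivity is not modally definable.

Not modally definable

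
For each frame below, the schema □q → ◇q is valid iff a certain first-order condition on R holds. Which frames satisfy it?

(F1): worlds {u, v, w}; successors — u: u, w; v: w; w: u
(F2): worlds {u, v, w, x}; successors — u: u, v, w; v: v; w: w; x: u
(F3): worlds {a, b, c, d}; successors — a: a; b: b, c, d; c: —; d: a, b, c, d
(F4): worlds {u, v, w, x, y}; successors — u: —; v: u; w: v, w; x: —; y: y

Frame correspondent (Sahlqvist): ∀x ∃y Rxy — i.e. seriality.
(F1): condition met.
(F2): condition met.
(F3): fails — world c has no successor.
(F4): fails — world u has no successor.

(F1), (F2)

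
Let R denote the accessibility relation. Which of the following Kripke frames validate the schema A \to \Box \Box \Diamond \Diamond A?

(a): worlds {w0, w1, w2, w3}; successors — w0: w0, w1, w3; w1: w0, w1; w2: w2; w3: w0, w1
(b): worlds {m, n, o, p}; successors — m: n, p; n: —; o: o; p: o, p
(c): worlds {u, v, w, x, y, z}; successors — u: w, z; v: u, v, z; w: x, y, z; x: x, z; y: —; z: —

(a)

Frame correspondent (Sahlqvist): \forall x \forall z (x R^2 z \to \exists w (x = w \wedge z R^2 w)) — i.e. a generalized confluence (Geach) condition.
(a): satisfies the condition.
(b): fails — mR²o but no w with m=w and oR²w.
(c): fails — uR²x but no t with u=t and xR²t.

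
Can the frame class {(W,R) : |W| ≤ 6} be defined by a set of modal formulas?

Modal frame validity is preserved under disjoint unions.
Any modal formula valid on each of 7 disjoint one-world frames is valid on their disjoint union (validity is preserved under disjoint unions). Each one-world frame has |W|=1≤6, but the union has |W|=7.
Hence having at most 6 worlds is not modally definable.

No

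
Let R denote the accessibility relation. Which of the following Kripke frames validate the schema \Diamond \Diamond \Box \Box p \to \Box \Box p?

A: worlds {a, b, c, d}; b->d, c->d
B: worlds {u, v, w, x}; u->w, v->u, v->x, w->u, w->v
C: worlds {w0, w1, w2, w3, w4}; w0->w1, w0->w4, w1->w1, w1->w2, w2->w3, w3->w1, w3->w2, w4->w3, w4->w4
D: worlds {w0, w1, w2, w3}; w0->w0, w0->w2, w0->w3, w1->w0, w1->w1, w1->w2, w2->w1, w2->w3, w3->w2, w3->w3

A

The schema corresponds to a generalized confluence (Geach) condition: \forall x \forall y \forall z ((x R^2 y \wedge x R^2 z) \to \exists w (y R^2 w \wedge z = w)).
A: satisfies the condition.
B: fails — uR²v, uR²u but no t with vR²t and u=t.
C: fails — w0R²w1, w0R²w4 but no w with w1R²w and w4=w.
D: fails — w0R²w3, w0R²w0 but no w with w3R²w and w0=w.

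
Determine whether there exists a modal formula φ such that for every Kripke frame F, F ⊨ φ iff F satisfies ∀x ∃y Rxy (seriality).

Yes, by □q → ◇q

This is a Sahlqvist condition; the D axiom □q → ◇q defines it.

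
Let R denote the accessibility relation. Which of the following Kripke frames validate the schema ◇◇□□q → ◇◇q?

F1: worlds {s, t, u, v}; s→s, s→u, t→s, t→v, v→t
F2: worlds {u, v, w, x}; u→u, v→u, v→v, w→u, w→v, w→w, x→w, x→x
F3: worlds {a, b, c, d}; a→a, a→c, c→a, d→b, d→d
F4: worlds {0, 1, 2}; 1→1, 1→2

Frame correspondent (Sahlqvist): ∀x ∀y (xR²y → ∃w (yR²w ∧ xR²w)) — i.e. a generalized confluence (Geach) condition.
F1: fails — sR²u but no w with uR²w and sR²w.
F2: holds.
F3: fails — dR²b but no w with bR²w and dR²w.
F4: fails — 1R²2 but no w with 2R²w and 1R²w.

F2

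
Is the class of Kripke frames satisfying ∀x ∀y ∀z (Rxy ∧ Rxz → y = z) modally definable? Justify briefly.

Yes, by ◇q → □q

The condition is partial functionality. A defining modal formula is ◇q → □q.
Suppose ◇q→□q is valid. Take Rxy, Rxz and set V(q)={y}. Then ◇q at x, so □q at x, so q at z, i.e. z=y.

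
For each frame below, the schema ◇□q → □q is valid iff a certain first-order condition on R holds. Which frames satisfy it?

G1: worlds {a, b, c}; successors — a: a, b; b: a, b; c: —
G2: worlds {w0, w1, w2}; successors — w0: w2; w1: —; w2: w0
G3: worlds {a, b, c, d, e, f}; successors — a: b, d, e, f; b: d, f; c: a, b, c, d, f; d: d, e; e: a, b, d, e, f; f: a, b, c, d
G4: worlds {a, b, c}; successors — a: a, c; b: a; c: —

The schema corresponds to the Euclidean property: ∀x ∀y ∀z (Rxy ∧ Rxz → Ryz).
G1: ✓.
G2: fails — Rw0w2 and Rw0w2 but not Rw2w2.
G3: fails — Rab and Rab but not Rbb.
G4: fails — Rac and Raa but not Rca.

G1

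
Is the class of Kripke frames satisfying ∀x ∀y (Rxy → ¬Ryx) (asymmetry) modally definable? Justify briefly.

No — not modally definable

If a class were modally definable it would be closed under surjective bounded morphisms (Goldblatt–Thomason).
The 4-cycle (worlds w0,w1,w2,w3 with w0→w1→w2→w3→w0) is asymmetric. Mapping every world to a single reflexive point • is a surjective bounded morphism, and the reflexive point is not asymmetric (R•• but asymmetry requires ¬R••).
So the class is not modally definable.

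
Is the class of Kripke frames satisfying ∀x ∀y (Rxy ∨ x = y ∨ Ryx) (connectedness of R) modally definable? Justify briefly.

No — not modally definable

Any modally definable frame class is closed under disjoint unions.
Take 2 disjoint single-world reflexive frames: each is trivially connected, but their disjoint union has 2 worlds with no edge between distinct components, so it is not connected.
So no modal formula (or set of formulas) defines exactly the connected frames.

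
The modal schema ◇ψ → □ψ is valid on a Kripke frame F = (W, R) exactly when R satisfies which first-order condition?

partial functionality

Suppose ◇ψ→□ψ is valid. Take Rxy, Rxz and set V(ψ)={y}. Then ◇ψ at x, so □ψ at x, so ψ at z, i.e. z=y.
Conversely, any frame satisfying ∀x ∀y ∀z (Rxy ∧ Rxz → y = z) validates the schema.
Frame condition: ∀x ∀y ∀z (Rxy ∧ Rxz → y = z).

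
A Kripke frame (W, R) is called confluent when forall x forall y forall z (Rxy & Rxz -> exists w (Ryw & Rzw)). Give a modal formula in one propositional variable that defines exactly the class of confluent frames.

A defining formula is ◇□ψ → □◇ψ (the .2 axiom).
Suppose ◇□ψ→□◇ψ is valid. Take Rxy, Rxz and set V(ψ)={w : Ryw}. Then □ψ at y so ◇□ψ at x, so □◇ψ at x, so ◇ψ at z, giving w with Rzw and Ryw.

◇□ψ → □◇ψ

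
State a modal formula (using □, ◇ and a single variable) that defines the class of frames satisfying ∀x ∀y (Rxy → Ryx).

ψ → □◇ψ

The condition is symmetry. The B schema ψ → □◇ψ defines it.
Suppose ψ→□◇ψ is valid. Take Rxy and set V(ψ)={x}. Then ψ at x, so □◇ψ at x, so ◇ψ at y, so some z with Ryz has ψ; z=x, i.e. Ryx.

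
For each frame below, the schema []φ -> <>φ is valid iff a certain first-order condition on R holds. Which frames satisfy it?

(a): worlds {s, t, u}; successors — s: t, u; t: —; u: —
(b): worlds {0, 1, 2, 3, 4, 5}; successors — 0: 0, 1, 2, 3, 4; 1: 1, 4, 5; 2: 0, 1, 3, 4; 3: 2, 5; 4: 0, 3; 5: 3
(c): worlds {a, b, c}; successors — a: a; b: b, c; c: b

(b), (c)

The schema corresponds to seriality: forall x exists y Rxy.
(a): fails — world t has no successor.
(b): holds.
(c): holds.
Valid on: (b), (c).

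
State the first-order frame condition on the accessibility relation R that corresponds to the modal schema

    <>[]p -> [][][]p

forall x forall y forall z ((xRy & x R^3 z) -> exists w (yRw & z = w))

This is a Sahlqvist (Geach-type) schema ◇^1□^1p → □^3◇^0p.
First-order correspondent: forall x forall y forall z ((xRy & x R^3 z) -> exists w (yRw & z = w)).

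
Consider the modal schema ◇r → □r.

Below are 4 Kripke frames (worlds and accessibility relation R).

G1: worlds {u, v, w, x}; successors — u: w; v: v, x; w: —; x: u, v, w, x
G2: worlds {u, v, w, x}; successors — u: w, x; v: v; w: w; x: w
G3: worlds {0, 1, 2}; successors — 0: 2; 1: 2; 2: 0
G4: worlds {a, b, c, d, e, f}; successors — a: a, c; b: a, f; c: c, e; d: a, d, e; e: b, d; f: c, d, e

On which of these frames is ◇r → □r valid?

G3

Frame correspondent (Sahlqvist): ∀x ∀y ∀z (Rxy ∧ Rxz → y = z) — i.e. partial functionality.
G1: fails — v sees both v and x.
G2: fails — u sees both w and x.
G3: satisfies the condition.
G4: fails — a sees both a and c.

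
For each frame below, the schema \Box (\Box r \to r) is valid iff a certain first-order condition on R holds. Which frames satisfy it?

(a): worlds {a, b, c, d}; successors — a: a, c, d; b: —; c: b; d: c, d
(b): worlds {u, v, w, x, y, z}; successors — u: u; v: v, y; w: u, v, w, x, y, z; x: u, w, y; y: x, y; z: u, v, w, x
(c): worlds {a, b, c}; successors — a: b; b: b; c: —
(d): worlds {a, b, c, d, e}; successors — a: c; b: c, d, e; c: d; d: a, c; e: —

The schema corresponds to shift-reflexivity: \forall x \forall y (Rxy \to Ryy).
(a): fails — Rdc but not Rcc.
(b): fails — Ryx but not Rxx.
(c): condition met.
(d): fails — Rbc but not Rcc.
Valid on: (c).

(c)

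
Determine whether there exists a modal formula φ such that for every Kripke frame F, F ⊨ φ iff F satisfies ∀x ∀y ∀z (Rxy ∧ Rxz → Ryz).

Yes — defined by ◇q → □◇q

This is a Sahlqvist condition; the 5 axiom ◇q → □◇q defines it.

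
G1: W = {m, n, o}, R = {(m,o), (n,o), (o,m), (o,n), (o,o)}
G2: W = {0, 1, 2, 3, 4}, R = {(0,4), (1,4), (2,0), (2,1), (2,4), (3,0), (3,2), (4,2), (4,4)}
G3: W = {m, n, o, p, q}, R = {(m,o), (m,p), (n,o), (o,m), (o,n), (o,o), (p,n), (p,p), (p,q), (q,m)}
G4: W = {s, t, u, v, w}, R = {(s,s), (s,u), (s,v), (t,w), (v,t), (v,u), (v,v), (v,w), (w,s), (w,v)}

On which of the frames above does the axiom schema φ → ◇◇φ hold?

G1

The schema corresponds to a generalized confluence (Geach) condition: ∀x ∃w (x = w ∧ xR²w).
G1: condition met.
G2: fails — at 0 but no w with 0=w and 0R²w.
G3: fails — at q but no w with q=w and qR²w.
G4: fails — at t but no w* with t=w* and tR²w*.
Valid on: G1.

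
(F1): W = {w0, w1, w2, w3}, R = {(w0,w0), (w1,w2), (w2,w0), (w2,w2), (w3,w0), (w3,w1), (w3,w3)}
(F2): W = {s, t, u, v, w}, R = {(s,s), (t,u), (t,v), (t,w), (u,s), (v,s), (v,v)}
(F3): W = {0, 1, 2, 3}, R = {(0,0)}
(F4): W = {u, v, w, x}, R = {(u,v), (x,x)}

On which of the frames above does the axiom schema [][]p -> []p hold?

The schema corresponds to density: forall x forall y (Rxy -> exists z (Rxz & Rzy)).
(F1): condition met.
(F2): fails — Rtw but no z with Rtz and Rzw.
(F3): condition met.
(F4): fails — Ruv but no z with Ruz and Rzv.

(F1), (F3)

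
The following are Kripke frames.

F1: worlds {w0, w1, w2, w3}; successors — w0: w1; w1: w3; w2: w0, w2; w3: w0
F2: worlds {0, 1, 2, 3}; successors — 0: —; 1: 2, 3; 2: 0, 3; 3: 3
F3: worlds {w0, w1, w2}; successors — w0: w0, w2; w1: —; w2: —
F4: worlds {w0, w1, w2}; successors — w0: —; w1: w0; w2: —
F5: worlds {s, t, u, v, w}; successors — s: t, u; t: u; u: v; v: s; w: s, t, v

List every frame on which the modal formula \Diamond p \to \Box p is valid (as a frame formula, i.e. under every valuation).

F4

This is the axiom for partial functionality; its first-order frame correspondent is \forall x \forall y \forall z (Rxy \wedge Rxz \to y = z).
F1: fails — w2 sees both w0 and w2.
F2: fails — 1 sees both 2 and 3.
F3: fails — w0 sees both w0 and w2.
F4: holds.
F5: fails — s sees both t and u.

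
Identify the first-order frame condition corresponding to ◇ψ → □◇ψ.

the Euclidean property: ∀x ∀y ∀z (Rxy ∧ Rxz → Ryz)

Suppose ◇ψ→□◇ψ is valid. Take Rxy, Rxz and set V(ψ)={y}. Then ◇ψ at x, so □◇ψ at x, so ◇ψ at z, so some w with Rzw has ψ; w=y, i.e. Rzy. By symmetry of the argument, Ryz.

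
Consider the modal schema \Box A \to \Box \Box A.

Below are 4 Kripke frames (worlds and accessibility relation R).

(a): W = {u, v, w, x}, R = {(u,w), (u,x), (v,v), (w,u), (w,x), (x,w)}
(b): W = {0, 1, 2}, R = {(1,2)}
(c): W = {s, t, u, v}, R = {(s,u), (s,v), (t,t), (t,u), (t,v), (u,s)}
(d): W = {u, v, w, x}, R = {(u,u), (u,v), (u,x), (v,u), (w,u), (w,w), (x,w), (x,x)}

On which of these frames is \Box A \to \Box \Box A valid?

The schema corresponds to transitivity: \forall x \forall y \forall z (Rxy \wedge Ryz \to Rxz).
(a): fails — Rxw and Rwu but not Rxu.
(b): holds.
(c): fails — Rus and Rsv but not Ruv.
(d): fails — Rxw and Rwu but not Rxu.
Valid on: (b).

(b)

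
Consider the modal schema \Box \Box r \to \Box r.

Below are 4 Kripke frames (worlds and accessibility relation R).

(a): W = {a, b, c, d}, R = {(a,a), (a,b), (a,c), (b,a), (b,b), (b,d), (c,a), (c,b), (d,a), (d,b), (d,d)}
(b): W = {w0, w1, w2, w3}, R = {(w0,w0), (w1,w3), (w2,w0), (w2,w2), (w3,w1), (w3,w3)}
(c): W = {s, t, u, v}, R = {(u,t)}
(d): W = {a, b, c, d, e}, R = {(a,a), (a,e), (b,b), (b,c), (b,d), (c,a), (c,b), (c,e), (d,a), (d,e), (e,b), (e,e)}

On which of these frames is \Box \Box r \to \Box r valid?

(a), (b), (d)

The schema corresponds to density: \forall x \forall y (Rxy \to \exists z (Rxz \wedge Rzy)).
(a): satisfies the condition.
(b): satisfies the condition.
(c): fails — Rut but no z with Ruz and Rzt.
(d): satisfies the condition.
Valid on: (a), (b), (d).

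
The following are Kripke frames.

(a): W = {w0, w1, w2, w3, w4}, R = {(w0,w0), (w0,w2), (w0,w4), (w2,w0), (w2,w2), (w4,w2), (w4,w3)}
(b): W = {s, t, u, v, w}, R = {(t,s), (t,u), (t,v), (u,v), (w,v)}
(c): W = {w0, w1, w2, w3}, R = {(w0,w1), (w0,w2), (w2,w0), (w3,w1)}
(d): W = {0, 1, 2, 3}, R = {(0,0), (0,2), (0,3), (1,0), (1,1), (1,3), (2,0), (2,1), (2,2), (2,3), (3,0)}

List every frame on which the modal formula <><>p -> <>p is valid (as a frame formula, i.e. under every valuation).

(b)

The schema corresponds to transitivity: forall x forall y forall z (Rxy & Ryz -> Rxz).
(a): fails — Rw0w4 and Rw4w3 but not Rw0w3.
(b): condition met.
(c): fails — Rw2w0 and Rw0w1 but not Rw2w1.
(d): fails — R10 and R02 but not R12.
Valid on: (b).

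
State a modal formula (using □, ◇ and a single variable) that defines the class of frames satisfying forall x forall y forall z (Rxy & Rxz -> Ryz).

◇q → □◇q

This is the Euclidean property; the standard corresponding axiom is 5: ◇q → □◇q.
Suppose ◇q→□◇q is valid. Take Rxy, Rxz and set V(q)={y}. Then ◇q at x, so □◇q at x, so ◇q at z, so some w with Rzw has q; w=y, i.e. Rzy. By symmetry of the argument, Ryz.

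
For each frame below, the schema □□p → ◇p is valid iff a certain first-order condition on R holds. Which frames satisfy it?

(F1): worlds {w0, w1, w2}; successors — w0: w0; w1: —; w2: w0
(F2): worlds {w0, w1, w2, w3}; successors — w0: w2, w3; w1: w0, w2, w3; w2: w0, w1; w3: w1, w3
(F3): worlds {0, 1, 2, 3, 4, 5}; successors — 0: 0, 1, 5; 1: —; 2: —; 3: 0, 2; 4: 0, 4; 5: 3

(F2)

Frame correspondent (Sahlqvist): ∀x ∃w (xR²w ∧ xRw) — i.e. a generalized confluence (Geach) condition.
(F1): fails — at w1 but no w with w1R²w and w1Rw.
(F2): condition met.
(F3): fails — at 1 but no w with 1R²w and 1Rw.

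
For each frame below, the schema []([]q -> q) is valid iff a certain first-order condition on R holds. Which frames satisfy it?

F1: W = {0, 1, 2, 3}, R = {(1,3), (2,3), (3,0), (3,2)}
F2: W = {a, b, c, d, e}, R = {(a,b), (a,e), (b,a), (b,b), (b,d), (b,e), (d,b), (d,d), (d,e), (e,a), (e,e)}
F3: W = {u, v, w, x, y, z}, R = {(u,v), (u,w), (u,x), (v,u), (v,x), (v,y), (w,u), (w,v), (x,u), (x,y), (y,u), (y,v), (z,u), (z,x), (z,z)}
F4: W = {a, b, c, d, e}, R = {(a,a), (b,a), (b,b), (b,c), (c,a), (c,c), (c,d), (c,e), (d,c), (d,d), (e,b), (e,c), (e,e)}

This is the axiom for shift-reflexivity; its first-order frame correspondent is forall x forall y (Rxy -> Ryy).
F1: fails — R23 but not R33.
F2: fails — Rea but not Raa.
F3: fails — Ruv but not Rvv.
F4: holds.

F4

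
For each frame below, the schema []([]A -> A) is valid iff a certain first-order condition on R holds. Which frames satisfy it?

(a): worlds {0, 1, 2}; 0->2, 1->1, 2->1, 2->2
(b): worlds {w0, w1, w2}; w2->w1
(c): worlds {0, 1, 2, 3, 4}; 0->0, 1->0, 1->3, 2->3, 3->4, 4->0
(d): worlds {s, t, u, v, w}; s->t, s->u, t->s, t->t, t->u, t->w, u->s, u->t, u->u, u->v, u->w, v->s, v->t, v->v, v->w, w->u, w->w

(a)

Frame correspondent (Sahlqvist): forall x forall y (Rxy -> Ryy) — i.e. shift-reflexivity.
(a): condition met.
(b): fails — Rw2w1 but not Rw1w1.
(c): fails — R34 but not R44.
(d): fails — Rus but not Rss.
Valid on: (a).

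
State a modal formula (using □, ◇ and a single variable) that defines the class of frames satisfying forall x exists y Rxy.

□ψ → ◇ψ

The condition is seriality. The D schema □ψ → ◇ψ defines it.
Suppose □ψ→◇ψ is valid. At any x set V(ψ)=W. Then □ψ at x, so ◇ψ at x, so x has a successor.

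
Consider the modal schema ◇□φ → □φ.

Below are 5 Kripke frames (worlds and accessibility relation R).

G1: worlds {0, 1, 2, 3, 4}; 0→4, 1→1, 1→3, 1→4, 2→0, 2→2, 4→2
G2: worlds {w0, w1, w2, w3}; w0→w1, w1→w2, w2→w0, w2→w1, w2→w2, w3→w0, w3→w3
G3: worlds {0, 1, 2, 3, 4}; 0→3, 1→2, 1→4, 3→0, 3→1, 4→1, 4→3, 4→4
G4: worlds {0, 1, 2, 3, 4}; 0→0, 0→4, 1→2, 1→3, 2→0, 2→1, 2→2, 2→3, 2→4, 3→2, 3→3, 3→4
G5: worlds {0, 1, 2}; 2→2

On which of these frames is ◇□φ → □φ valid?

G5

The schema corresponds to the Euclidean property: ∀x ∀y ∀z (Rxy ∧ Rxz → Ryz).
G1: fails — R04 and R04 but not R44.
G2: fails — Rw0w1 and Rw0w1 but not Rw1w1.
G3: fails — R03 and R03 but not R33.
G4: fails — R04 and R00 but not R40.
G5: satisfies the condition.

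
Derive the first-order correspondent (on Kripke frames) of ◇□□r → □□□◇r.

∀x ∀y ∀z ((xRy ∧ xR³z) → ∃w (yR²w ∧ zRw))

This is a Sahlqvist (Geach-type) schema ◇^1□^2r → □^3◇^1r.
Minimal-valuation argument: fix x; take any y with xR^1y and any z with xR^3z. Set V(r) to the set of worlds R-reachable from y in exactly 2 steps. Then □^2r holds at y, so the antecedent holds at x; validity forces ◇^1r at z, giving a w with zR^1w and yR^2w.
First-order correspondent: ∀x ∀y ∀z ((xRy ∧ xR³z) → ∃w (yR²w ∧ zRw)).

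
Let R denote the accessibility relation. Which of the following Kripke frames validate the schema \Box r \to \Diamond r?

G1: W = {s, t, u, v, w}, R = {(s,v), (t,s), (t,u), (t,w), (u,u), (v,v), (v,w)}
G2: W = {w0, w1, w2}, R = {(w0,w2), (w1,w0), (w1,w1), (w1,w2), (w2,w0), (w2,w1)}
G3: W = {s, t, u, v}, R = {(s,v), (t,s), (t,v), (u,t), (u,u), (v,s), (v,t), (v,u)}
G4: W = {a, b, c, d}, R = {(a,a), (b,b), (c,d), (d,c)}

G2, G3, G4

The schema corresponds to seriality: \forall x \exists y Rxy.
G1: fails — world w has no successor.
G2: satisfies the condition.
G3: satisfies the condition.
G4: satisfies the condition.
Valid on: G2, G3, G4.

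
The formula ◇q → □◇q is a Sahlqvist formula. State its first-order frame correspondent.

This schema is the 5 axiom.
Its frame correspondent is the Euclidean property — ∀x ∀y ∀z (Rxy ∧ Rxz → Ryz).

the Euclidean property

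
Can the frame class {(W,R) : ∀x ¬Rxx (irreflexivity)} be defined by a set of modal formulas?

Not modally definable

Modal frame validity is preserved under surjective bounded morphisms.
The 3-cycle (worlds 0,1,2 with 0→1→2→0) is irreflexive, and the map sending every world to a single reflexive point • is a surjective bounded morphism (forth: every edge maps to (•,•); back: every world has a successor). So any modal formula valid on the 3-cycle is also valid on the reflexive point, which is not irreflexive.
So the class is not modally definable.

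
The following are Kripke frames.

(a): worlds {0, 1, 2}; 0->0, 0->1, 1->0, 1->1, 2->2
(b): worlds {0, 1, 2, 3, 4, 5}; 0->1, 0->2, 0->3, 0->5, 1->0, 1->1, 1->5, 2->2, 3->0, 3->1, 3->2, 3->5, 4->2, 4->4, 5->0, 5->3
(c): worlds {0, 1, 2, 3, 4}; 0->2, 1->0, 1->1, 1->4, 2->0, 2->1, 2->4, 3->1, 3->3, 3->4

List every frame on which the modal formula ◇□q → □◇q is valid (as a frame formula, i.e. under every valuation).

Frame correspondent (Sahlqvist): ∀x ∀y ∀z (Rxy ∧ Rxz → ∃w (Ryw ∧ Rzw)) — i.e. convergence.
(a): holds.
(b): fails — R02 and R01 but 2 and 1 have no common successor.
(c): fails — R10 and R11 but 0 and 1 have no common successor.
Valid on: (a).

(a)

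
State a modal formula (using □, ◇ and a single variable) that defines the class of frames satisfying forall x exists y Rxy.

□ψ → ◇ψ

The condition is seriality. The D schema □ψ → ◇ψ defines it.
Suppose □ψ→◇ψ is valid. At any x set V(ψ)=W. Then □ψ at x, so ◇ψ at x, so x has a successor.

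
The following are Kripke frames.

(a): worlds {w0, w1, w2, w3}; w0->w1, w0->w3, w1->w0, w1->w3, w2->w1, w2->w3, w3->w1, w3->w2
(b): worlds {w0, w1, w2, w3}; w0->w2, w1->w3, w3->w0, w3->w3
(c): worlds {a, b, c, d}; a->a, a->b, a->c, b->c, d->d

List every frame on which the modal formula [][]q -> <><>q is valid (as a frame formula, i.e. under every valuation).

(a)

The schema corresponds to a generalized confluence (Geach) condition: forall x exists w (x R^2 w & x R^2 w).
(a): condition met.
(b): fails — at w0 but no w with w0R²w and w0R²w.
(c): fails — at b but no w with bR²w and bR²w.
Valid on: (a).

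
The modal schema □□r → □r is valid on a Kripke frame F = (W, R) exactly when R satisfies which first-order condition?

This is the C4 axiom.
It corresponds to density: ∀x ∀y (Rxy → ∃z (Rxz ∧ Rzy)).

density: ∀x ∀y (Rxy → ∃z (Rxz ∧ Rzy))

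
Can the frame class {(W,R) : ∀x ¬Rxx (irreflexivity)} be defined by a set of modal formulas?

Not modally definable

Any modally definable frame class is closed under surjective bounded morphisms.
The 2-cycle (worlds 0,1 with 0→1→0) is irreflexive, and the map sending every world to a single reflexive point • is a surjective bounded morphism (forth: every edge maps to (•,•); back: every world has a successor). So any modal formula valid on the 2-cycle is also valid on the reflexive point, which is not irreflexive.
So no modal formula (or set of formulas) defines exactly the irreflexive frames.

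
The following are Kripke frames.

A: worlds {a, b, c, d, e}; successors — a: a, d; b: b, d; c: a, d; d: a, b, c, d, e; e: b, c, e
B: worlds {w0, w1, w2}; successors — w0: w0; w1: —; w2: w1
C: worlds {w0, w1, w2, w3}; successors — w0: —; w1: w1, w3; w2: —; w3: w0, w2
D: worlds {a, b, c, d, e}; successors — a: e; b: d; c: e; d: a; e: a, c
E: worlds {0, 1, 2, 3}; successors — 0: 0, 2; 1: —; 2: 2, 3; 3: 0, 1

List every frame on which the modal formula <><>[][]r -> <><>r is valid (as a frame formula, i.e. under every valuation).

This is the axiom for a generalized confluence (Geach) condition; its first-order frame correspondent is forall x forall y (x R^2 y -> exists w (y R^2 w & x R^2 w)).
A: condition met.
B: condition met.
C: fails — w1R²w0 but no w with w0R²w and w1R²w.
D: condition met.
E: fails — 2R²1 but no w with 1R²w and 2R²w.

A, B, D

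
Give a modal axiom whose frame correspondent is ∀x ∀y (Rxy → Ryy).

□(□p → p)

A defining formula is □(□p → p) (the T□ axiom).
Suppose □(□p→p) is valid. Take Rxy and set V(p)={w : Ryw}. Then at y, □p holds; since □(□p→p) at x, □p→p at y, so p at y, i.e. Ryy.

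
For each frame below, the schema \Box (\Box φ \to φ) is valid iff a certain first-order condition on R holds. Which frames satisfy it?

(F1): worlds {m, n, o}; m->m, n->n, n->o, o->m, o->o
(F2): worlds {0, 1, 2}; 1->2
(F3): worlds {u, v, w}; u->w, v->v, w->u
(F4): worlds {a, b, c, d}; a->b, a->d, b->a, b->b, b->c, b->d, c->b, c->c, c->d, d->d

(F1)

The schema corresponds to shift-reflexivity: \forall x \forall y (Rxy \to Ryy).
(F1): holds.
(F2): fails — R12 but not R22.
(F3): fails — Rwu but not Ruu.
(F4): fails — Rba but not Raa.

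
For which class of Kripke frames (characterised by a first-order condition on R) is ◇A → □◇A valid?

This is the 5 axiom.
It corresponds to the Euclidean property: ∀x ∀y ∀z (Rxy ∧ Rxz → Ryz).

the Euclidean property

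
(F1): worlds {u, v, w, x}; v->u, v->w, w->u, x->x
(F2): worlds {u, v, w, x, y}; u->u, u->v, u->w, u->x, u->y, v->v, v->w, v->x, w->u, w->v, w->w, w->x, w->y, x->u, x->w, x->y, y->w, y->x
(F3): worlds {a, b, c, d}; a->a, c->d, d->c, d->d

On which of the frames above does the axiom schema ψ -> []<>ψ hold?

(F3)

Frame correspondent (Sahlqvist): forall x forall y (Rxy -> Ryx) — i.e. symmetry.
(F1): fails — Rvu but not Ruv.
(F2): fails — Ruv but not Rvu.
(F3): ✓.
Valid on: (F3).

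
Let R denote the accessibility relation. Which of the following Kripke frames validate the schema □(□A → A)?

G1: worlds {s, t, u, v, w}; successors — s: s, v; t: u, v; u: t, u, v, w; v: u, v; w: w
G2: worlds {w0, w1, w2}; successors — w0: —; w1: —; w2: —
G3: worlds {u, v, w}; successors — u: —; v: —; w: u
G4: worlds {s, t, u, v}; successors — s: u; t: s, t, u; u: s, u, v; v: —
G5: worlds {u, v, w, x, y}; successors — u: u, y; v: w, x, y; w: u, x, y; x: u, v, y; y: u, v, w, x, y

This is the axiom for shift-reflexivity; its first-order frame correspondent is ∀x ∀y (Rxy → Ryy).
G1: fails — Rut but not Rtt.
G2: holds.
G3: fails — Rwu but not Ruu.
G4: fails — Ruv but not Rvv.
G5: fails — Ryx but not Rxx.

G2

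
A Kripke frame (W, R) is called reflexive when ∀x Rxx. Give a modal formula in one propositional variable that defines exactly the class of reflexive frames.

□r → r

The condition is reflexivity. The T schema □r → r defines it.
Suppose □r→r is valid. At any x set V(r)={w : Rxw}. Then □r holds at x, so r holds at x, i.e. Rxx.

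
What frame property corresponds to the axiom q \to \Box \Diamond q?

symmetry: \forall x \forall y (Rxy \to Ryx)

This schema is the B axiom.
Its frame correspondent is symmetry — \forall x \forall y (Rxy \to Ryx).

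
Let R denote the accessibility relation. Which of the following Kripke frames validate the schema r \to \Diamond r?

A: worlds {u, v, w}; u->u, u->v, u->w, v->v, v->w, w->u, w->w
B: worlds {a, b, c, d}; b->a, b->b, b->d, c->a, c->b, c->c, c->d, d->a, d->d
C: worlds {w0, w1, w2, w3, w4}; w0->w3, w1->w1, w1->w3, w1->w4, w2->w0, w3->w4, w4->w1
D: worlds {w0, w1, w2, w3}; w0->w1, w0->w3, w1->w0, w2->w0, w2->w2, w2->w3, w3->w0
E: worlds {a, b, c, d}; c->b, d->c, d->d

Frame correspondent (Sahlqvist): \forall x Rxx — i.e. reflexivity.
A: ✓.
B: fails — world a does not see itself.
C: fails — world w0 does not see itself.
D: fails — world w0 does not see itself.
E: fails — world a does not see itself.

A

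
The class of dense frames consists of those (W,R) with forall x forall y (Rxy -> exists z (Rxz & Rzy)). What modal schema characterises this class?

□□q → □q

A defining formula is □□q → □q (the C4 axiom).
Suppose □□q→□q is valid. Take Rxy and set V(q)={w : xR²w}. Then □□q at x, so □q at x, so q at y, i.e. ∃z(Rxz∧Rzy).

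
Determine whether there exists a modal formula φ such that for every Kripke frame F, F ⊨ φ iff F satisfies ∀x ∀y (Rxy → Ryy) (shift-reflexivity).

This is a Sahlqvist condition; the T□ axiom □(□q → q) defines it.
Suppose □(□q→q) is valid. Take Rxy and set V(q)={w : Ryw}. Then at y, □q holds; since □(□q→q) at x, □q→q at y, so q at y, i.e. Ryy.

Yes — defined by □(□q → q)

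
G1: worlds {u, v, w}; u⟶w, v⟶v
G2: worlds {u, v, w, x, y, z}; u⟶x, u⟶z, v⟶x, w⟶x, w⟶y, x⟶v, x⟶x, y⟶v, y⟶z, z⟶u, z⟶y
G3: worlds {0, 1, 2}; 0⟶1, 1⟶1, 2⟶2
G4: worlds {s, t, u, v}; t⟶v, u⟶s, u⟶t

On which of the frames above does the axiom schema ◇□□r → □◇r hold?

G3

The schema corresponds to a generalized confluence (Geach) condition: ∀x ∀y ∀z ((xRy ∧ xRz) → ∃w (yR²w ∧ zRw)).
G1: fails — uRw, uRw but no t with wR²t and wRt.
G2: fails — uRx, uRz but no t with xR²t and zRt.
G3: satisfies the condition.
G4: fails — tRv, tRv but no w with vR²w and vRw.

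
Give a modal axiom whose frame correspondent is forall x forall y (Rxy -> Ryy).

□(□q → q)

This is shift-reflexivity; the standard corresponding axiom is T□: □(□q → q).
Suppose □(□q→q) is valid. Take Rxy and set V(q)={w : Ryw}. Then at y, □q holds; since □(□q→q) at x, □q→q at y, so q at y, i.e. Ryy.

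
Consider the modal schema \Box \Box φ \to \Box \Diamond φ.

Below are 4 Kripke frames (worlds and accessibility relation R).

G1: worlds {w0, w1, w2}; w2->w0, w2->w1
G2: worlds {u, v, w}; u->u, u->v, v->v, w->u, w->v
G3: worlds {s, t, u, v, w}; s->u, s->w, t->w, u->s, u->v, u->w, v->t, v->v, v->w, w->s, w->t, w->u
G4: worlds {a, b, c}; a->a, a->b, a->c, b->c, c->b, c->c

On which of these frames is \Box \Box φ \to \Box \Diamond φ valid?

Frame correspondent (Sahlqvist): \forall x \forall z (xRz \to \exists w (x R^2 w \wedge zRw)) — i.e. a generalized confluence (Geach) condition.
G1: fails — w2Rw0 but no w with w2R²w and w0Rw.
G2: ✓.
G3: ✓.
G4: ✓.
Valid on: G2, G3, G4.

G2, G3, G4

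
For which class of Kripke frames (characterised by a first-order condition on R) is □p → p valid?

reflexivity

This schema is the T axiom.
It corresponds to reflexivity: ∀x Rxx.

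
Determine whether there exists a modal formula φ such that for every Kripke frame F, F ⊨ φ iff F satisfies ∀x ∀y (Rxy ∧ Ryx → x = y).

No

Any modally definable frame class is closed under surjective bounded morphisms.
The 4-cycle (worlds s,t,u,v with s→t→u→v→s) is antisymmetric. Sending even-indexed worlds to s and odd-indexed worlds to t is a surjective bounded morphism onto the two-world frame with s↔t, which is not antisymmetric.
So the class is not modally definable.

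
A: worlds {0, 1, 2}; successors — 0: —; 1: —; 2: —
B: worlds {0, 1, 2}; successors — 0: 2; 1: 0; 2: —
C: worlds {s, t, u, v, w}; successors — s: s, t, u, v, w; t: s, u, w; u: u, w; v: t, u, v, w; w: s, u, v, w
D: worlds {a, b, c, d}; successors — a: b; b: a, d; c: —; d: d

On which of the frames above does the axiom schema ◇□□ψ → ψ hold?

This is the axiom for a generalized confluence (Geach) condition; its first-order frame correspondent is ∀x ∀y (xRy → ∃w (yR²w ∧ x = w)).
A: condition met.
B: fails — 0R2 but no w with 2R²w and 0=w.
C: fails — tRu but no w* with uR²w* and t=w*.
D: fails — aRb but no w with bR²w and a=w.

A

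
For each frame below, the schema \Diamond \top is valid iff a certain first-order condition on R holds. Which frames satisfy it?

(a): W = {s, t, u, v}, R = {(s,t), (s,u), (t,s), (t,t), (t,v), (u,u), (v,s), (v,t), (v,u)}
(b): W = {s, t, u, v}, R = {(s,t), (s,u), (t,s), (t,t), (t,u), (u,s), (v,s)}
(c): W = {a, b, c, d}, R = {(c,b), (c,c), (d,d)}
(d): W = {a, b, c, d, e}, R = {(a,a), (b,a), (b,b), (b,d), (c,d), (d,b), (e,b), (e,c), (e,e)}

(a), (b), (d)

The schema corresponds to seriality: \forall x \exists y Rxy.
(a): condition met.
(b): condition met.
(c): fails — world a has no successor.
(d): condition met.
Valid on: (a), (b), (d).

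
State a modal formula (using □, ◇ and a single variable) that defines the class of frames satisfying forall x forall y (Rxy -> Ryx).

p → □◇p

The condition is symmetry. The B schema p → □◇p defines it.
Suppose p→□◇p is valid. Take Rxy and set V(p)={x}. Then p at x, so □◇p at x, so ◇p at y, so some z with Ryz has p; z=x, i.e. Ryx.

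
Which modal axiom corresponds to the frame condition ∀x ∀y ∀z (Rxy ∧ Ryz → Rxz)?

A defining formula is □r → □□r (the 4 axiom).
Suppose □r→□□r is valid. Take Rxy, Ryz and set V(r)={w : Rxw}. Then □r at x, so □□r at x, so □r at y, so r at z, i.e. Rxz.

□r → □□r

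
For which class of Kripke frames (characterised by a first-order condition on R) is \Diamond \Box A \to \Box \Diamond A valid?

This schema is the .2 axiom.
Its frame correspondent is convergence — \forall x \forall y \forall z (Rxy \wedge Rxz \to \exists w (Ryw \wedge Rzw)).

convergence: \forall x \forall y \forall z (Rxy \wedge Rxz \to \exists w (Ryw \wedge Rzw))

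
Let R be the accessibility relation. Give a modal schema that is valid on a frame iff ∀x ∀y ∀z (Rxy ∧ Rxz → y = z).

◇s → □s

This is partial functionality; the standard corresponding axiom is CD: ◇s → □s.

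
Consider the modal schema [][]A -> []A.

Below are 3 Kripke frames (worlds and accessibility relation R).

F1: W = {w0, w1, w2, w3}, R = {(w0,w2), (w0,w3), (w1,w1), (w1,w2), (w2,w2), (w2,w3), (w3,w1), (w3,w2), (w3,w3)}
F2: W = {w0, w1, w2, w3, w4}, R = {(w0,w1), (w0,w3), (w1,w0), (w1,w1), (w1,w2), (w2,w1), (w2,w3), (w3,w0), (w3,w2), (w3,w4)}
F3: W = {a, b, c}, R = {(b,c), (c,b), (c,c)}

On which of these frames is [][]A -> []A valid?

The schema corresponds to density: forall x forall y (Rxy -> exists z (Rxz & Rzy)).
F1: condition met.
F2: fails — Rw3w2 but no z with Rw3z and Rzw2.
F3: condition met.
Valid on: F1, F3.

F1, F3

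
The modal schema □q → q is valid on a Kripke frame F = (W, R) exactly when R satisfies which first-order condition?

Reflexivity

This is the T axiom.
Its frame correspondent is reflexivity — ∀x Rxx.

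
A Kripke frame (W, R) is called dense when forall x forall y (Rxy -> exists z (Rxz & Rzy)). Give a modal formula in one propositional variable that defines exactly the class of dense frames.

□□r → □r

This is density; the standard corresponding axiom is C4: □□r → □r.
Suppose □□r→□r is valid. Take Rxy and set V(r)={w : xR²w}. Then □□r at x, so □r at x, so r at y, i.e. ∃z(Rxz∧Rzy).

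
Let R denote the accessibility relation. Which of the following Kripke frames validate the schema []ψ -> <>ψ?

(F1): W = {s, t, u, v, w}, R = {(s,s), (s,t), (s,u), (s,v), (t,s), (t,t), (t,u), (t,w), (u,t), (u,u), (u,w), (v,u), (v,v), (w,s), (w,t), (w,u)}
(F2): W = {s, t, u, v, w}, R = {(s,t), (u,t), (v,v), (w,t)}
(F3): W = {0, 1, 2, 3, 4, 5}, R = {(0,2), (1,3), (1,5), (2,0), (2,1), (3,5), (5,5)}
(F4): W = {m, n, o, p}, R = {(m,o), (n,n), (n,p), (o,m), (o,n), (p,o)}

This is the axiom for seriality; its first-order frame correspondent is forall x exists y Rxy.
(F1): holds.
(F2): fails — world t has no successor.
(F3): fails — world 4 has no successor.
(F4): holds.
Valid on: (F1), (F4).

(F1), (F4)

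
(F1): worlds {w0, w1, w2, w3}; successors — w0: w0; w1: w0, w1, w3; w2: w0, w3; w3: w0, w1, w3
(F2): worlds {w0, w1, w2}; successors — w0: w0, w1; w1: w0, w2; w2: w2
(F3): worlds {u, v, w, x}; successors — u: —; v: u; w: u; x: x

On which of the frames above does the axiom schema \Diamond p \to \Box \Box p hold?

This is the axiom for a generalized confluence (Geach) condition; its first-order frame correspondent is \forall x \forall y \forall z ((xRy \wedge x R^2 z) \to \exists w (y = w \wedge z = w)).
(F1): fails — w1Rw0, w1R²w1 but w0 ≠ w1.
(F2): fails — w0Rw0, w0R²w1 but w0 ≠ w1.
(F3): holds.
Valid on: (F3).

(F3)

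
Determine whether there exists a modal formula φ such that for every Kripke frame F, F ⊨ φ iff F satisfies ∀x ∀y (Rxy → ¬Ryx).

If a class were modally definable it would be closed under surjective bounded morphisms (Goldblatt–Thomason).
The 4-cycle (worlds a,b,c,d with a→b→c→d→a) is asymmetric. Mapping every world to a single reflexive point • is a surjective bounded morphism, and the reflexive point is not asymmetric (R•• but asymmetry requires ¬R••).
So the class is not modally definable.

No — not modally definable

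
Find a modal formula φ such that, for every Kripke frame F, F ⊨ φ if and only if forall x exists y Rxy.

The condition is seriality. The D schema □s → ◇s defines it.
Suppose □s→◇s is valid. At any x set V(s)=W. Then □s at x, so ◇s at x, so x has a successor.

□s → ◇s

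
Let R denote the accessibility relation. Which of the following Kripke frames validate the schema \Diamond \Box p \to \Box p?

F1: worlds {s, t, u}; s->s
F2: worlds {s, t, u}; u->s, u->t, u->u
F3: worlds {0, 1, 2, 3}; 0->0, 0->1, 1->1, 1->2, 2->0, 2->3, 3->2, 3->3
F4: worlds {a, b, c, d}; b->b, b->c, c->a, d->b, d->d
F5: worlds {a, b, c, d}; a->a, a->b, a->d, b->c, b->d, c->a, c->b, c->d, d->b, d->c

The schema corresponds to the Euclidean property: \forall x \forall y \forall z (Rxy \wedge Rxz \to Ryz).
F1: ✓.
F2: fails — Rus and Rus but not Rss.
F3: fails — R01 and R00 but not R10.
F4: fails — Rbc and Rbc but not Rcc.
F5: fails — Rab and Rab but not Rbb.
Valid on: F1.

F1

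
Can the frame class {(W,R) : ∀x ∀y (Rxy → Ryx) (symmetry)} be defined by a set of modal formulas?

The condition is symmetry. A defining modal formula is p → □◇p.
Suppose p→□◇p is valid. Take Rxy and set V(p)={x}. Then p at x, so □◇p at x, so ◇p at y, so some z with Ryz has p; z=x, i.e. Ryx.

Yes — defined by p → □◇p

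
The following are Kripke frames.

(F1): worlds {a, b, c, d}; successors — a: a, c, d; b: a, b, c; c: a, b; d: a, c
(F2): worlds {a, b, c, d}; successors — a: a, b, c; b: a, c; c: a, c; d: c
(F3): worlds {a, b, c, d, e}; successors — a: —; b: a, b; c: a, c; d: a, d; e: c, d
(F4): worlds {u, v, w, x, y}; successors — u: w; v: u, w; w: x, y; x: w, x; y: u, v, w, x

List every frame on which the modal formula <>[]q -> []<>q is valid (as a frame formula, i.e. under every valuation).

The schema corresponds to convergence: forall x forall y forall z (Rxy & Rxz -> exists w (Ryw & Rzw)).
(F1): holds.
(F2): holds.
(F3): fails — Rbb and Rba but b and a have no common successor.
(F4): fails — Rvw and Rvu but w and u have no common successor.
Valid on: (F1), (F2).

(F1), (F2)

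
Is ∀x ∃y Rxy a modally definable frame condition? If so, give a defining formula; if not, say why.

Yes: it is seriality, defined by the D schema □p → ◇p.
Suppose □p→◇p is valid. At any x set V(p)=W. Then □p at x, so ◇p at x, so x has a successor.

Definable; □p → ◇p defines it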